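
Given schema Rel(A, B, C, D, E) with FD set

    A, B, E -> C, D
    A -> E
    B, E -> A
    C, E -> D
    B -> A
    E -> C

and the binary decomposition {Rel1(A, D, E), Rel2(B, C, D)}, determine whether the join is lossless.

No

Common attributes: Rel1 ∩ Rel2 = {D}.
No dependency enlarges {D}, so (D)⁺ = {D}.
The closure contains neither all of Rel1 = {A, D, E} nor all of Rel2 = {B, C, D}, so the common attributes are not a superkey of either fragment. The join is lossy.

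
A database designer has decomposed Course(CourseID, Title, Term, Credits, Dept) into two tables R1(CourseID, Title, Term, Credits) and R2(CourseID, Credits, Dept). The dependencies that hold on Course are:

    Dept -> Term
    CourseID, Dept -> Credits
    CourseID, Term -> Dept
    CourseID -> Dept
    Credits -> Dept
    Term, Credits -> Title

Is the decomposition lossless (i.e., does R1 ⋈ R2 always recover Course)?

Yes

Common attributes: R1 ∩ R2 = {CourseID, Credits}.
Closure of {CourseID, Credits}: CourseID → Dept applies, adding Dept; Dept → Term applies, adding Term; Term, Credits → Title applies, adding Title. So (CourseID, Credits)⁺ = {CourseID, Title, Term, Credits, Dept}.
This closure contains every attribute of R1, so R1 ∩ R2 → R1. The join is lossless.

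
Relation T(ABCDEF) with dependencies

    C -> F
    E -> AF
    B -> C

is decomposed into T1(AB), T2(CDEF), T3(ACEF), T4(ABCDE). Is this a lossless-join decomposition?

Chase test. Columns are ABCDEF; row i has aⱼ where attribute j ∈ Ti, else bᵢⱼ.
Initial tableau (one row per fragment):
  row 1: a1 a2 b13 b14 b15 b16
  row 2: b21 b22 a3 a4 a5 a6
  row 3: a1 b32 a3 b34 a5 a6
  row 4: a1 a2 a3 a4 a5 b46
Rows 2 and 4 agree on C; apply C→F and equate their F entries.
Rows 2 and 3 agree on E; apply E→AF and equate their AF entries.
Rows 1 and 4 agree on B; apply B→C and equate their C entries.
Rows 1 and 2 agree on C; apply C→F and equate their F entries.
Row 4 is now all distinguished symbols — the join is lossless.

Yes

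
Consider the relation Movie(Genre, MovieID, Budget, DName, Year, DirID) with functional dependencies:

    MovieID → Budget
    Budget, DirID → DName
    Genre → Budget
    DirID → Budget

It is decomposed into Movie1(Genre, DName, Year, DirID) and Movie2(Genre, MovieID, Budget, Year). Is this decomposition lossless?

No

Common attributes: Movie1 ∩ Movie2 = {Genre, Year}.
Closure of {Genre, Year}: Genre → Budget applies, adding Budget. So (Genre, Year)⁺ = {Genre, Budget, Year}.
The closure contains neither all of Movie1 = {Genre, DName, Year, DirID} nor all of Movie2 = {Genre, MovieID, Budget, Year}, so the common attributes are not a superkey of either fragment. The join is lossy.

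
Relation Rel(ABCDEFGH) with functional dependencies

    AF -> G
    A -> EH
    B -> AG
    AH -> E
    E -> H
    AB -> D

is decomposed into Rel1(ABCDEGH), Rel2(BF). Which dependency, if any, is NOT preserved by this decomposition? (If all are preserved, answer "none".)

AF -> G

Check AF → G: no single fragment contains all of {AFG}, and the restricted closure of {AF} across the fragments never reaches {G}.
A → EH is preserved.
B → AG is preserved.
AH → E is preserved.
E → H is preserved.
AB → D is preserved.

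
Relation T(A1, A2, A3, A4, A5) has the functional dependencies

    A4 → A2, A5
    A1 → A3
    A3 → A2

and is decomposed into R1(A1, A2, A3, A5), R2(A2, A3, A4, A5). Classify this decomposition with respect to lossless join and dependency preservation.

Lossless test: (A2, A3, A5)⁺ = {A2, A3, A5}, which is a superkey of neither fragment — lossy.
Dependency preservation: every FD's attributes lie within a single fragment, so each can be enforced locally — preserved.

lossy but dependency-preserving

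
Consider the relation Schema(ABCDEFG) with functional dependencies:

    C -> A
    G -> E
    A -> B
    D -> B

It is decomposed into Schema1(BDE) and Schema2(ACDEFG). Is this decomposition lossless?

Common attributes: Schema1 ∩ Schema2 = {DE}.
Closure of {DE}: D → B applies, adding B. So (DE)⁺ = {BDE}.
This closure contains every attribute of Schema1, so Schema1 ∩ Schema2 → Schema1. The join is lossless.

Yes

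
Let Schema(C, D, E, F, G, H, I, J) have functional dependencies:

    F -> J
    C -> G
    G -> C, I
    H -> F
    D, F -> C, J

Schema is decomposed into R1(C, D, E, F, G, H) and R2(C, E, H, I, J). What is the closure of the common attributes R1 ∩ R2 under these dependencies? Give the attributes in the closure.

R1 ∩ R2 = {C, E, H}.
C → G applies, adding G
G → C, I applies, adding I
H → F applies, adding F
F → J applies, adding J
Closure: {C, E, F, G, H, I, J}.

C, E, F, G, H, I, J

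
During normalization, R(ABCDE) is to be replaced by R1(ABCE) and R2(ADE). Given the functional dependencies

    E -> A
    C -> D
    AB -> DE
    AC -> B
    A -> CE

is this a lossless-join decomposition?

Common attributes: R1 ∩ R2 = {AE}.
Closure of {AE}: A → CE applies, adding C; C → D applies, adding D; AC → B applies, adding B. So (AE)⁺ = {ABCDE}.
This closure contains every attribute of R1, so R1 ∩ R2 → R1. The join is lossless.

Yes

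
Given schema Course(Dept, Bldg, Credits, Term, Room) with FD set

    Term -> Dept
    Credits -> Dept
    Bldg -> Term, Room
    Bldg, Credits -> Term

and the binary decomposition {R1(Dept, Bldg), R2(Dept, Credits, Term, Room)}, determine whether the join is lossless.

Common attributes: R1 ∩ R2 = {Dept}.
No dependency enlarges {Dept}, so (Dept)⁺ = {Dept}.
The closure contains neither all of R1 = {Dept, Bldg} nor all of R2 = {Dept, Credits, Term, Room}, so the common attributes are not a superkey of either fragment. The join is lossy.

No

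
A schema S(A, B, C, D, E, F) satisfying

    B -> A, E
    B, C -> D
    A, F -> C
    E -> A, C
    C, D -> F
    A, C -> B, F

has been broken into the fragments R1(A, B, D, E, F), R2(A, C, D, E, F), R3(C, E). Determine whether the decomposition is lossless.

Chase test. Columns are A, B, C, D, E, F; row i has aⱼ where attribute j ∈ Ri, else bᵢⱼ.
Initial tableau (one row per fragment):
  row 1: a1 a2 b13 a4 a5 a6
  row 2: a1 b22 a3 a4 a5 a6
  row 3: b31 b32 a3 b34 a5 b36
Rows 1 and 2 agree on A, F; apply A, F→C and equate their C entries.
Rows 1 and 3 agree on E; apply E→A, C and equate their A, C entries.
Rows 1 and 2 agree on A, C; apply A, C→B, F and equate their B, F entries.
Rows 1 and 3 agree on A, C; apply A, C→B, F and equate their B, F entries.
Rows 1 and 3 agree on B, C; apply B, C→D and equate their D entries.
Row 1 is now all distinguished symbols — the join is lossless.

Yes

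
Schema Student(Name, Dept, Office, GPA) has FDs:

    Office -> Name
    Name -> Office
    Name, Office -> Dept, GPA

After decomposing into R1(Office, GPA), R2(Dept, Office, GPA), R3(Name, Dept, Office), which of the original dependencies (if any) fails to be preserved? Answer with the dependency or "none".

Office → Name lies within R3.
Name → Office lies within R3.
Name, Office → Dept, GPA: restricted closure across fragments reaches Dept, GPA.
Every dependency is enforceable on the fragments, so the decomposition is dependency-preserving.

none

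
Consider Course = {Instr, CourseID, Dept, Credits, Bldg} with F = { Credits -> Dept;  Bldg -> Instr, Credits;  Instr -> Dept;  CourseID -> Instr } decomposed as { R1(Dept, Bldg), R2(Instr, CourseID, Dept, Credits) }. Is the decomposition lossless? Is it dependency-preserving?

lossy and not dependency-preserving

Lossless test: (Dept)⁺ = {Dept}, which is a superkey of neither fragment — lossy.
Dependency preservation: the restricted closure of {Bldg} across the fragments never reaches {Instr, Credits}, so Bldg → Instr, Credits cannot be enforced without a join — not preserved.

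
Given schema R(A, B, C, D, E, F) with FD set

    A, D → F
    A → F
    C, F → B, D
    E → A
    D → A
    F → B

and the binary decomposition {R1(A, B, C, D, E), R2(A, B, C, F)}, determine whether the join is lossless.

Common attributes: R1 ∩ R2 = {A, B, C}.
Closure of {A, B, C}: A → F applies, adding F; C, F → B, D applies, adding D. So (A, B, C)⁺ = {A, B, C, D, F}.
This closure contains every attribute of R2, so R1 ∩ R2 → R2. The join is lossless.

Yes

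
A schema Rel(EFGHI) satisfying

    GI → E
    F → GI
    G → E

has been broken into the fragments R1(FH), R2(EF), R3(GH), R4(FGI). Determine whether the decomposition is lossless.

Yes

Chase test. Columns are EFGHI; row i has aⱼ where attribute j ∈ Ri, else bᵢⱼ.
Initial tableau (one row per fragment):
  row 1: b11 a2 b13 a4 b15
  row 2: a1 a2 b23 b24 b25
  row 3: b31 b32 a3 a4 b35
  row 4: b41 a2 a3 b44 a5
Rows 1 and 2 agree on F; apply F→GI and equate their GI entries.
Rows 1 and 4 agree on F; apply F→GI and equate their GI entries.
Rows 1 and 2 agree on G; apply G→E and equate their E entries.
Rows 1 and 3 agree on G; apply G→E and equate their E entries.
Rows 1 and 4 agree on G; apply G→E and equate their E entries.
Row 1 is now all distinguished symbols — the join is lossless.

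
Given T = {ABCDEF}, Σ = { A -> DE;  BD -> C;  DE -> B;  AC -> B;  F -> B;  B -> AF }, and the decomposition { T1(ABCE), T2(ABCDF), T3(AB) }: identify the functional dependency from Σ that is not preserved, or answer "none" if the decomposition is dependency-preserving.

Check DE → B: no single fragment contains all of {BDE}, and the restricted closure of {DE} across the fragments never reaches {B}.
A → DE is preserved.
BD → C is preserved.
AC → B is preserved.
F → B is preserved.
B → AF is preserved.

DE -> B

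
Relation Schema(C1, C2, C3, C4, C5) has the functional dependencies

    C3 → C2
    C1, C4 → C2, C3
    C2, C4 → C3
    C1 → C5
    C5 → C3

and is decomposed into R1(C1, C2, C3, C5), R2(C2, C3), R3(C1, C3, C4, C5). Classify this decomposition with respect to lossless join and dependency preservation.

Lossless test (chase): Rows 1 and 3 agree on C3; apply C3→C2 and equate their C2 entries. Row 3 is now all distinguished symbols — the join is lossless.
Dependency preservation: the restricted closure of {C2, C4} across the fragments never reaches {C3}, so C2, C4 → C3 cannot be enforced without a join — not preserved.

lossless but not dependency-preserving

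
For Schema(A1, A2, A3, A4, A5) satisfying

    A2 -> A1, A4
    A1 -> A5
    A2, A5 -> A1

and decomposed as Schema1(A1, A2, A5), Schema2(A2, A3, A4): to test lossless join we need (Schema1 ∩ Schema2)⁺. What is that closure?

A1, A2, A4, A5

Schema1 ∩ Schema2 = {A2}.
A2 → A1, A4 applies, adding A1, A4
A1 → A5 applies, adding A5
Closure: {A1, A2, A4, A5}.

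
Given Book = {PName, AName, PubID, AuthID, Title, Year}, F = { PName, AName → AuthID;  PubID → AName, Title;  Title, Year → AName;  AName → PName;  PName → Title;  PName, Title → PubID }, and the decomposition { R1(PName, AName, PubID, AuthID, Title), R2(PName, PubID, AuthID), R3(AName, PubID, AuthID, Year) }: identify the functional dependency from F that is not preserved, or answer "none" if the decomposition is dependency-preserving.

Title, Year → AName

Check Title, Year → AName: no single fragment contains all of {AName, Title, Year}, and the restricted closure of {Title, Year} across the fragments never reaches {AName}.
PName, AName → AuthID is preserved.
PubID → AName, Title is preserved.
AName → PName is preserved.
PName → Title is preserved.
PName, Title → PubID is preserved.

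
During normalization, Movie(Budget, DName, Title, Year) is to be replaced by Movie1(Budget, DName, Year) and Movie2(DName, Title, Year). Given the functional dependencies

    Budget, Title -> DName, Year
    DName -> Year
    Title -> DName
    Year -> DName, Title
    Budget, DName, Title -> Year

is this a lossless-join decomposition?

Common attributes: Movie1 ∩ Movie2 = {DName, Year}.
Closure of {DName, Year}: Year → DName, Title applies, adding Title. So (DName, Year)⁺ = {DName, Title, Year}.
This closure contains every attribute of Movie2, so Movie1 ∩ Movie2 → Movie2. The join is lossless.

Yes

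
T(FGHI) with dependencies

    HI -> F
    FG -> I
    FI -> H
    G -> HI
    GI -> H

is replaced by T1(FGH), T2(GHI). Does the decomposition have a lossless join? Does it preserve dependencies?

Lossless test: (GH)⁺ = {FGHI}, which contains all of one fragment — lossless.
Dependency preservation: the restricted closure of {HI} across the fragments never reaches {F}, so HI → F cannot be enforced without a join — not preserved.

lossless but not dependency-preserving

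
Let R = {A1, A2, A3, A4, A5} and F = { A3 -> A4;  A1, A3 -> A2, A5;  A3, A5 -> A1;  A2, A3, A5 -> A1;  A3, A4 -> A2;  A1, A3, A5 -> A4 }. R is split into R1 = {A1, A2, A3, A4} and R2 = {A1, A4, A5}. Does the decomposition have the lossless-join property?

Common attributes: R1 ∩ R2 = {A1, A4}.
No dependency enlarges {A1, A4}, so (A1, A4)⁺ = {A1, A4}.
The closure contains neither all of R1 = {A1, A2, A3, A4} nor all of R2 = {A1, A4, A5}, so the common attributes are not a superkey of either fragment. The join is lossy.

No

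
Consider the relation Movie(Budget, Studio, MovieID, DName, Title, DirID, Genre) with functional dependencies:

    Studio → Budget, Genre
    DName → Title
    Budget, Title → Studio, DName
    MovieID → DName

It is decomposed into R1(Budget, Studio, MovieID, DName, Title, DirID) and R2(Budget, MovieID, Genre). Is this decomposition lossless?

Yes

Common attributes: R1 ∩ R2 = {Budget, MovieID}.
Closure of {Budget, MovieID}: MovieID → DName applies, adding DName; DName → Title applies, adding Title; Budget, Title → Studio, DName applies, adding Studio; Studio → Budget, Genre applies, adding Genre. So (Budget, MovieID)⁺ = {Budget, Studio, MovieID, DName, Title, Genre}.
This closure contains every attribute of R2, so R1 ∩ R2 → R2. The join is lossless.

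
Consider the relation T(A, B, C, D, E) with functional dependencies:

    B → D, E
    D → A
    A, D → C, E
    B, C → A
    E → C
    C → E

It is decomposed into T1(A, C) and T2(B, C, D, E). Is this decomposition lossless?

No

Common attributes: T1 ∩ T2 = {C}.
Closure of {C}: C → E applies, adding E. So (C)⁺ = {C, E}.
The closure contains neither all of T1 = {A, C} nor all of T2 = {B, C, D, E}, so the common attributes are not a superkey of either fragment. The join is lossy.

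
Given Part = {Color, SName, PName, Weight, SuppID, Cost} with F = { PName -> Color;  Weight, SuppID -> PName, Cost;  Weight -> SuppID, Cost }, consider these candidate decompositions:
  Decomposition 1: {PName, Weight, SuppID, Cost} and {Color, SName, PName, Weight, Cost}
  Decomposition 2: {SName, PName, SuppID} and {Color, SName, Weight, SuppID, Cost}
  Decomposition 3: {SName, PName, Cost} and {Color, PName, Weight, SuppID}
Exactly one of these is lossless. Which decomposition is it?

Decomposition 1

Decomposition 1: common = {PName, Weight, Cost}, closure = {Color, PName, Weight, SuppID, Cost} → lossless.
Decomposition 2: common = {SName, SuppID}, closure = {SName, SuppID} → lossy.
Decomposition 3: common = {PName}, closure = {Color, PName} → lossy.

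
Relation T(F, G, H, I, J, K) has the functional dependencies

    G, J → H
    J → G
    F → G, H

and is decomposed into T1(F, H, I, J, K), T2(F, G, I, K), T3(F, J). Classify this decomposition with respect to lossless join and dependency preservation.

lossless but not dependency-preserving

Lossless test (chase): Rows 1 and 3 agree on J; apply J→G and equate their G entries. Rows 1 and 2 agree on F; apply F→G, H and equate their G, H entries. Rows 1 and 3 agree on F; apply F→G, H and equate their G, H entries. Row 1 is now all distinguished symbols — the join is lossless.
Dependency preservation: the restricted closure of {J} across the fragments never reaches {G}, so J → G cannot be enforced without a join — not preserved.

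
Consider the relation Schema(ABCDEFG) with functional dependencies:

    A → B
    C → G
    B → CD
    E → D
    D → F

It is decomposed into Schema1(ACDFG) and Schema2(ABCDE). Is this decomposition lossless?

Common attributes: Schema1 ∩ Schema2 = {ACD}.
Closure of {ACD}: A → B applies, adding B; C → G applies, adding G; D → F applies, adding F. So (ACD)⁺ = {ABCDFG}.
This closure contains every attribute of Schema1, so Schema1 ∩ Schema2 → Schema1. The join is lossless.

Yes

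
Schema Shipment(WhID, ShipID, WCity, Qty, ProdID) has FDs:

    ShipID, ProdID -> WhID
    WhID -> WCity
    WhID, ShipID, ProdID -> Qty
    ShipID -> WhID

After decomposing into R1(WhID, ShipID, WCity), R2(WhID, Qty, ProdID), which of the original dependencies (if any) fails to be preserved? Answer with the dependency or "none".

Check WhID, ShipID, ProdID → Qty: no single fragment contains all of {WhID, ShipID, Qty, ProdID}, and the restricted closure of {WhID, ShipID, ProdID} across the fragments never reaches {Qty}.
ShipID, ProdID → WhID is preserved.
WhID → WCity is preserved.
ShipID → WhID is preserved.

WhID, ShipID, ProdID -> Qty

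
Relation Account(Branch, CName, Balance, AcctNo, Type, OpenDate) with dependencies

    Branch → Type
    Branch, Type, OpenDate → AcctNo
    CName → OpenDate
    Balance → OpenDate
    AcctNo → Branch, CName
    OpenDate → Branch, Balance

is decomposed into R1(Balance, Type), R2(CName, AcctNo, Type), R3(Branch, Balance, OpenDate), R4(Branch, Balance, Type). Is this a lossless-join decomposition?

No

Chase test. Columns are Branch, CName, Balance, AcctNo, Type, OpenDate; row i has aⱼ where attribute j ∈ Ri, else bᵢⱼ.
Initial tableau (one row per fragment):
  row 1: b11 b12 a3 b14 a5 b16
  row 2: b21 a2 b23 a4 a5 b26
  row 3: a1 b32 a3 b34 b35 a6
  row 4: a1 b42 a3 b44 a5 b46
Rows 3 and 4 agree on Branch; apply Branch→Type and equate their Type entries.
Rows 1 and 3 agree on Balance; apply Balance→OpenDate and equate their OpenDate entries.
Rows 1 and 4 agree on Balance; apply Balance→OpenDate and equate their OpenDate entries.
Rows 1 and 3 agree on OpenDate; apply OpenDate→Branch, Balance and equate their Branch, Balance entries.
Rows 1 and 3 agree on Branch, Type, OpenDate; apply Branch, Type, OpenDate→AcctNo and equate their AcctNo entries.
Rows 1 and 4 agree on Branch, Type, OpenDate; apply Branch, Type, OpenDate→AcctNo and equate their AcctNo entries.
Rows 1 and 3 agree on AcctNo; apply AcctNo→Branch, CName and equate their Branch, CName entries.
Rows 1 and 4 agree on AcctNo; apply AcctNo→Branch, CName and equate their Branch, CName entries.
No row becomes fully distinguished — the join is lossy.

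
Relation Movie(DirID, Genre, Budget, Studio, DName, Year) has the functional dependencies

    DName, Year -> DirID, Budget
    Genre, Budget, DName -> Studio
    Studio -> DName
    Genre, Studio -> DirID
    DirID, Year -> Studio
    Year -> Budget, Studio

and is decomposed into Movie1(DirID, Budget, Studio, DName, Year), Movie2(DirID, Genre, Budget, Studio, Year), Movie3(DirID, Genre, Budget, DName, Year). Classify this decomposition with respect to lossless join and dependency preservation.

lossless but not dependency-preserving

Lossless test (chase): Rows 1 and 2 agree on Studio; apply Studio→DName and equate their DName entries. Rows 1 and 3 agree on DirID, Year; apply DirID, Year→Studio and equate their Studio entries. Row 2 is now all distinguished symbols — the join is lossless.
Dependency preservation: the restricted closure of {Genre, Budget, DName} across the fragments never reaches {Studio}, so Genre, Budget, DName → Studio cannot be enforced without a join — not preserved.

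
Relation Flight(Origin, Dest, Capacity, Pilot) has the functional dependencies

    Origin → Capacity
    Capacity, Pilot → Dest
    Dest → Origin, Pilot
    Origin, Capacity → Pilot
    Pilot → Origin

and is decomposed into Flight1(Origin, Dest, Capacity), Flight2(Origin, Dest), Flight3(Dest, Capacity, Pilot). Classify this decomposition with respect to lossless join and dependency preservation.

Lossless test (chase): Rows 1 and 2 agree on Origin; apply Origin→Capacity and equate their Capacity entries. Rows 1 and 2 agree on Dest; apply Dest→Origin, Pilot and equate their Origin, Pilot entries. Rows 1 and 3 agree on Dest; apply Dest→Origin, Pilot and equate their Origin, Pilot entries. Row 1 is now all distinguished symbols — the join is lossless.
Dependency preservation: Dest → Origin, Pilot; Origin, Capacity → Pilot; Pilot → Origin are not contained in any single fragment, but the restricted closure of each left-hand side across the fragments still reaches the right-hand side; the remaining FDs each lie inside some fragment. All dependencies are preserved.

lossless and dependency-preserving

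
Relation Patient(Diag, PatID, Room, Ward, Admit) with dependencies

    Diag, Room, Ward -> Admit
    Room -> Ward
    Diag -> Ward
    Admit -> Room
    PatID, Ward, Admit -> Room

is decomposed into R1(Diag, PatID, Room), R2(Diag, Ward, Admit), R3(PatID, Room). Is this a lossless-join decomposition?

No

Chase test. Columns are Diag, PatID, Room, Ward, Admit; row i has aⱼ where attribute j ∈ Ri, else bᵢⱼ.
Initial tableau (one row per fragment):
  row 1: a1 a2 a3 b14 b15
  row 2: a1 b22 b23 a4 a5
  row 3: b31 a2 a3 b34 b35
Rows 1 and 3 agree on Room; apply Room→Ward and equate their Ward entries.
Rows 1 and 2 agree on Diag; apply Diag→Ward and equate their Ward entries.
No row becomes fully distinguished — the join is lossy.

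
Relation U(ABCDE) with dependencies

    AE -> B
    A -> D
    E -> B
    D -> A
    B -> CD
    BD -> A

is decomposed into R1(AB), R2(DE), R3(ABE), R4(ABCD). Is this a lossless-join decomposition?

Yes

Chase test. Columns are ABCDE; row i has aⱼ where attribute j ∈ Ri, else bᵢⱼ.
Initial tableau (one row per fragment):
  row 1: a1 a2 b13 b14 b15
  row 2: b21 b22 b23 a4 a5
  row 3: a1 a2 b33 b34 a5
  row 4: a1 a2 a3 a4 b45
Rows 1 and 3 agree on A; apply A→D and equate their D entries.
Rows 1 and 4 agree on A; apply A→D and equate their D entries.
Rows 2 and 3 agree on E; apply E→B and equate their B entries.
Rows 1 and 2 agree on D; apply D→A and equate their A entries.
Rows 1 and 2 agree on B; apply B→CD and equate their CD entries.
Rows 1 and 3 agree on B; apply B→CD and equate their CD entries.
Rows 1 and 4 agree on B; apply B→CD and equate their CD entries.
Row 2 is now all distinguished symbols — the join is lossless.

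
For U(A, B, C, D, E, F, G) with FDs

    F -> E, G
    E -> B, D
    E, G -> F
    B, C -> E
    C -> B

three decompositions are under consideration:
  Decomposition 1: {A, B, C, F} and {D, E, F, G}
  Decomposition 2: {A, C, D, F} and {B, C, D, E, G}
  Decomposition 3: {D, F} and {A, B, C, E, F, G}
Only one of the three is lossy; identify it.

Decomposition 1: common = {F}, closure = {B, D, E, F, G} → lossless.
Decomposition 2: common = {C, D}, closure = {B, C, D, E} → lossy.
Decomposition 3: common = {F}, closure = {B, D, E, F, G} → lossless.

Decomposition 2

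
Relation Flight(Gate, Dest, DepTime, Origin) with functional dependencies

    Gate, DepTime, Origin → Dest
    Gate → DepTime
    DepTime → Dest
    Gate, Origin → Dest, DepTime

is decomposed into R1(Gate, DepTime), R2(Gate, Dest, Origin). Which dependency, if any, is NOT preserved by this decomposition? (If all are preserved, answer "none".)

DepTime → Dest

Check DepTime → Dest: no single fragment contains all of {Dest, DepTime}, and the restricted closure of {DepTime} across the fragments never reaches {Dest}.
Gate, DepTime, Origin → Dest is preserved.
Gate → DepTime is preserved.
Gate, Origin → Dest, DepTime is preserved.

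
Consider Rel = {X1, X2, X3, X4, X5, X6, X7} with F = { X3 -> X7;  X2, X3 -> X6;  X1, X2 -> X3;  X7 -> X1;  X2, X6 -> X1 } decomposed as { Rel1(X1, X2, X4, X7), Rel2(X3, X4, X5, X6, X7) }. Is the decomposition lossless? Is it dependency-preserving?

Lossless test: (X4, X7)⁺ = {X1, X4, X7}, which is a superkey of neither fragment — lossy.
Dependency preservation: the restricted closure of {X2, X3} across the fragments never reaches {X6}, so X2, X3 → X6 cannot be enforced without a join — not preserved.

lossy and not dependency-preserving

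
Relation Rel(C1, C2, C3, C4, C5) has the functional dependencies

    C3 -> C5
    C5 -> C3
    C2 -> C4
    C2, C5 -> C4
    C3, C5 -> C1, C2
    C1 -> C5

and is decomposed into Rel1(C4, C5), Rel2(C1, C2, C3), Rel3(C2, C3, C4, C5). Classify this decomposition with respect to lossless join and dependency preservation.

Lossless test (chase): Rows 2 and 3 agree on C3; apply C3→C5 and equate their C5 entries. Rows 1 and 2 agree on C5; apply C5→C3 and equate their C3 entries. Rows 2 and 3 agree on C2; apply C2→C4 and equate their C4 entries. Rows 1 and 2 agree on C3, C5; apply C3, C5→C1, C2 and equate their C1, C2 entries. Rows 1 and 3 agree on C3, C5; apply C3, C5→C1, C2 and equate their C1, C2 entries. Row 1 is now all distinguished symbols — the join is lossless.
Dependency preservation: C3, C5 → C1, C2; C1 → C5 are not contained in any single fragment, but the restricted closure of each left-hand side across the fragments still reaches the right-hand side; the remaining FDs each lie inside some fragment. All dependencies are preserved.

lossless and dependency-preserving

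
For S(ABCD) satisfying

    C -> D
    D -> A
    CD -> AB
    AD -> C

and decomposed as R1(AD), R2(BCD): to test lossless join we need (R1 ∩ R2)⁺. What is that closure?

R1 ∩ R2 = {D}.
D → A applies, adding A
AD → C applies, adding C
CD → AB applies, adding B
Closure: {ABCD}.

ABCD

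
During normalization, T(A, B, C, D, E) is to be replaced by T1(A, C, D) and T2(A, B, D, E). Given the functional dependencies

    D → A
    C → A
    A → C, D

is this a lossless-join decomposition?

Common attributes: T1 ∩ T2 = {A, D}.
Closure of {A, D}: A → C, D applies, adding C. So (A, D)⁺ = {A, C, D}.
This closure contains every attribute of T1, so T1 ∩ T2 → T1. The join is lossless.

Yes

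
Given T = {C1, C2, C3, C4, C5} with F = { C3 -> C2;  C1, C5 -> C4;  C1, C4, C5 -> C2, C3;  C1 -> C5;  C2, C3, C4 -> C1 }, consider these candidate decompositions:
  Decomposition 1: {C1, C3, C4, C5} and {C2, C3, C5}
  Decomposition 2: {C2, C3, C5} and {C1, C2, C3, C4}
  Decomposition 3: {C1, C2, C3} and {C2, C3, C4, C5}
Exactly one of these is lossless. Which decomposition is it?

Decomposition 1

Decomposition 1: common = {C3, C5}, closure = {C2, C3, C5} → lossless.
Decomposition 2: common = {C2, C3}, closure = {C2, C3} → lossy.
Decomposition 3: common = {C2, C3}, closure = {C2, C3} → lossy.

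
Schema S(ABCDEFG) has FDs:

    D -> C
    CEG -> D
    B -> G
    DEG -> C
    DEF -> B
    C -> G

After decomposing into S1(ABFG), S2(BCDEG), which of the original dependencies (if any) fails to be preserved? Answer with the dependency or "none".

DEF -> B

Check DEF → B: no single fragment contains all of {BDEF}, and the restricted closure of {DEF} across the fragments never reaches {B}.
D → C is preserved.
CEG → D is preserved.
B → G is preserved.
DEG → C is preserved.
C → G is preserved.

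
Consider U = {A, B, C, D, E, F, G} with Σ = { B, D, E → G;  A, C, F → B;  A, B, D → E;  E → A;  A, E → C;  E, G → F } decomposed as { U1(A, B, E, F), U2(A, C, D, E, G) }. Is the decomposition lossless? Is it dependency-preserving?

Lossless test: (A, E)⁺ = {A, C, E}, which is a superkey of neither fragment — lossy.
Dependency preservation: the restricted closure of {B, D, E} across the fragments never reaches {G}, so B, D, E → G cannot be enforced without a join — not preserved.

lossy and not dependency-preserving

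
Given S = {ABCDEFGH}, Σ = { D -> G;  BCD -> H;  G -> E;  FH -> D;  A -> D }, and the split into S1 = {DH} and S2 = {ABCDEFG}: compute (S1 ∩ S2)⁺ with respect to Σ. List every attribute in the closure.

DEG

S1 ∩ S2 = {D}.
D → G applies, adding G
G → E applies, adding E
Closure: {DEG}.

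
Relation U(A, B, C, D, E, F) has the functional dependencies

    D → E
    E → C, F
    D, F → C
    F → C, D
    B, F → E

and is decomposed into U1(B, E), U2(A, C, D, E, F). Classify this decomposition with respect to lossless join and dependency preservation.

Lossless test: (E)⁺ = {C, D, E, F}, which is a superkey of neither fragment — lossy.
Dependency preservation: B, F → E is not contained in any single fragment, but the restricted closure of its left-hand side across the fragments still reaches the right-hand side; the remaining FDs each lie inside some fragment. All dependencies are preserved.

lossy but dependency-preserving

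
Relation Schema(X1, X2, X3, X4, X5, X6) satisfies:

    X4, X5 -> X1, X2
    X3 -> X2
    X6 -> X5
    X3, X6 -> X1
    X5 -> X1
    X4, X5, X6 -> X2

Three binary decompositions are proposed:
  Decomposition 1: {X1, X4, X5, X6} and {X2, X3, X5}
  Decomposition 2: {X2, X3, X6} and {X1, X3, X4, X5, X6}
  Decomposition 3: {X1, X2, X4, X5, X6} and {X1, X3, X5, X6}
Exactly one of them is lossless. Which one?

Decomposition 1: common = {X5}, closure = {X1, X5} → lossy.
Decomposition 2: common = {X3, X6}, closure = {X1, X2, X3, X5, X6} → lossless.
Decomposition 3: common = {X1, X5, X6}, closure = {X1, X5, X6} → lossy.

Decomposition 2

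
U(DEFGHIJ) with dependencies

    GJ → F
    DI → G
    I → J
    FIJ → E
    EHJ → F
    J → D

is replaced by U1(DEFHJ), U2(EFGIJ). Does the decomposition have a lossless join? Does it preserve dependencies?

Lossless test: (EFJ)⁺ = {DEFJ}, which is a superkey of neither fragment — lossy.
Dependency preservation: DI → G is not contained in any single fragment, but the restricted closure of its left-hand side across the fragments still reaches the right-hand side; the remaining FDs each lie inside some fragment. All dependencies are preserved.

lossy but dependency-preserving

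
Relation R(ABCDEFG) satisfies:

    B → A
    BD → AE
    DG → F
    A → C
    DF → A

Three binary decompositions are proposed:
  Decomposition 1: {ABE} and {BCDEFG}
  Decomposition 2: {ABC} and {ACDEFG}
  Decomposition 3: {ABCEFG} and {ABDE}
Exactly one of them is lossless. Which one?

Decomposition 1

Decomposition 1: common = {BE}, closure = {ABCE} → lossless.
Decomposition 2: common = {AC}, closure = {AC} → lossy.
Decomposition 3: common = {ABE}, closure = {ABCE} → lossy.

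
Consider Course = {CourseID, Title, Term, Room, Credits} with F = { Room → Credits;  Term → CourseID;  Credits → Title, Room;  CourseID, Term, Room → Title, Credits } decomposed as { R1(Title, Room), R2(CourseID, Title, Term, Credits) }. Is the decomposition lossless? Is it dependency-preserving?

Lossless test: (Title)⁺ = {Title}, which is a superkey of neither fragment — lossy.
Dependency preservation: the restricted closure of {Room} across the fragments never reaches {Credits}, so Room → Credits cannot be enforced without a join — not preserved.

lossy and not dependency-preserving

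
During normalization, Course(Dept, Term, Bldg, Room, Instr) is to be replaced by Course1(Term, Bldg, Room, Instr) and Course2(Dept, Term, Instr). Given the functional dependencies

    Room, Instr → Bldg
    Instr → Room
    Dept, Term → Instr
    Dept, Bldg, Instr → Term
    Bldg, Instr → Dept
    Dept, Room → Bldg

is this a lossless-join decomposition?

Common attributes: Course1 ∩ Course2 = {Term, Instr}.
Closure of {Term, Instr}: Instr → Room applies, adding Room; Room, Instr → Bldg applies, adding Bldg; Bldg, Instr → Dept applies, adding Dept. So (Term, Instr)⁺ = {Dept, Term, Bldg, Room, Instr}.
This closure contains every attribute of Course1, so Course1 ∩ Course2 → Course1. The join is lossless.

Yes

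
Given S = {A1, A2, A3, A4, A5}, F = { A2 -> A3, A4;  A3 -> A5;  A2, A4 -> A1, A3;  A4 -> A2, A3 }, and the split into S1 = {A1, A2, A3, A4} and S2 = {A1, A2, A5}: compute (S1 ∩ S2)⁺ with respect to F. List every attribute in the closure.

S1 ∩ S2 = {A1, A2}.
A2 → A3, A4 applies, adding A3, A4
A3 → A5 applies, adding A5
Closure: {A1, A2, A3, A4, A5}.

A1, A2, A3, A4, A5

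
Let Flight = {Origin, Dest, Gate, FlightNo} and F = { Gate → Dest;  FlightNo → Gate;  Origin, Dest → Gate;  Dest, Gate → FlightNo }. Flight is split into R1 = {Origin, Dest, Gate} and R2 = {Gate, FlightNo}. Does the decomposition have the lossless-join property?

Common attributes: R1 ∩ R2 = {Gate}.
Closure of {Gate}: Gate → Dest applies, adding Dest; Dest, Gate → FlightNo applies, adding FlightNo. So (Gate)⁺ = {Dest, Gate, FlightNo}.
This closure contains every attribute of R2, so R1 ∩ R2 → R2. The join is lossless.

Yes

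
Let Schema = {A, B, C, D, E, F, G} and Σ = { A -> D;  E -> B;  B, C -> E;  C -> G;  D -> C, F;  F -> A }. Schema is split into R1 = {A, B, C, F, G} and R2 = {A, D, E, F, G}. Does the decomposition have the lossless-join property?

No

Common attributes: R1 ∩ R2 = {A, F, G}.
Closure of {A, F, G}: A → D applies, adding D; D → C, F applies, adding C. So (A, F, G)⁺ = {A, C, D, F, G}.
The closure contains neither all of R1 = {A, B, C, F, G} nor all of R2 = {A, D, E, F, G}, so the common attributes are not a superkey of either fragment. The join is lossy.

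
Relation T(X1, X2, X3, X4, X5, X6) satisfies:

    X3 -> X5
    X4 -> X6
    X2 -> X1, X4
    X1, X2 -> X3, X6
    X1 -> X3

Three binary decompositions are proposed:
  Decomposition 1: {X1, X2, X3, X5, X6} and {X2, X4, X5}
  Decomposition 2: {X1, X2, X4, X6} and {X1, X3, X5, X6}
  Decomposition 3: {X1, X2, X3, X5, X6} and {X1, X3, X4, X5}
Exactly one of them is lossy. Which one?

Decomposition 3

Decomposition 1: common = {X2, X5}, closure = {X1, X2, X3, X4, X5, X6} → lossless.
Decomposition 2: common = {X1, X6}, closure = {X1, X3, X5, X6} → lossless.
Decomposition 3: common = {X1, X3, X5}, closure = {X1, X3, X5} → lossy.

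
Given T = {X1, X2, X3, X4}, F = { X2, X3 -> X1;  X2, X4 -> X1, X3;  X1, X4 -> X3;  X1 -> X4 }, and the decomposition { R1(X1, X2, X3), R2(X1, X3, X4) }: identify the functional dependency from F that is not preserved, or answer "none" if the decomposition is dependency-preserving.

X2, X4 -> X1, X3

Check X2, X4 → X1, X3: no single fragment contains all of {X1, X2, X3, X4}, and the restricted closure of {X2, X4} across the fragments never reaches {X1, X3}.
X2, X3 → X1 is preserved.
X1, X4 → X3 is preserved.
X1 → X4 is preserved.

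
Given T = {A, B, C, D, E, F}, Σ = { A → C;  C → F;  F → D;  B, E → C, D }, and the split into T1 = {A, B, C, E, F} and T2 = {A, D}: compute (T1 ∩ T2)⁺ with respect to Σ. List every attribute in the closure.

A, C, D, F

T1 ∩ T2 = {A}.
A → C applies, adding C
C → F applies, adding F
F → D applies, adding D
Closure: {A, C, D, F}.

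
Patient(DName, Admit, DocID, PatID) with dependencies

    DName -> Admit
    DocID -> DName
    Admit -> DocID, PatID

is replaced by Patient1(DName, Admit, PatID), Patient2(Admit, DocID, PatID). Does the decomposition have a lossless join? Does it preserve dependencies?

lossless and dependency-preserving

Lossless test: (Admit, PatID)⁺ = {DName, Admit, DocID, PatID}, which contains all of one fragment — lossless.
Dependency preservation: DocID → DName is not contained in any single fragment, but the restricted closure of its left-hand side across the fragments still reaches the right-hand side; the remaining FDs each lie inside some fragment. All dependencies are preserved.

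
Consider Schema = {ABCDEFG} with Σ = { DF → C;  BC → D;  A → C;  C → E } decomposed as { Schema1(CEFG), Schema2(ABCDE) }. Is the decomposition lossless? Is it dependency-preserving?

Lossless test: (CE)⁺ = {CE}, which is a superkey of neither fragment — lossy.
Dependency preservation: the restricted closure of {DF} across the fragments never reaches {C}, so DF → C cannot be enforced without a join — not preserved.

lossy and not dependency-preserving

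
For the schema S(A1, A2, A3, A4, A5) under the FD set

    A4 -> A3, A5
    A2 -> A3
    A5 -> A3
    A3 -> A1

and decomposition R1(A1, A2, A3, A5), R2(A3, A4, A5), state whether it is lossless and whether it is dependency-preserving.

lossy but dependency-preserving

Lossless test: (A3, A5)⁺ = {A1, A3, A5}, which is a superkey of neither fragment — lossy.
Dependency preservation: every FD's attributes lie within a single fragment, so each can be enforced locally — preserved.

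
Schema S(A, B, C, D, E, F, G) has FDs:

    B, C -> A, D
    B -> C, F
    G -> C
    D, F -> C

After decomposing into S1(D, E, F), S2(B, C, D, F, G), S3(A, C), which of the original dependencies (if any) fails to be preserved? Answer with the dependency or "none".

Check B, C → A, D: no single fragment contains all of {A, B, C, D}, and the restricted closure of {B, C} across the fragments never reaches {A, D}.
B → C, F is preserved.
G → C is preserved.
D, F → C is preserved.

B, C -> A, D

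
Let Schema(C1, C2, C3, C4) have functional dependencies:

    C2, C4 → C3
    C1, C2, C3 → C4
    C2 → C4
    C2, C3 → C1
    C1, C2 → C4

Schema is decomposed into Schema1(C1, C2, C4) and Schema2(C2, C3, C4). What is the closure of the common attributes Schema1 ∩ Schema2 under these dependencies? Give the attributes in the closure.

Schema1 ∩ Schema2 = {C2, C4}.
C2, C4 → C3 applies, adding C3
C2, C3 → C1 applies, adding C1
Closure: {C1, C2, C3, C4}.

C1, C2, C3, C4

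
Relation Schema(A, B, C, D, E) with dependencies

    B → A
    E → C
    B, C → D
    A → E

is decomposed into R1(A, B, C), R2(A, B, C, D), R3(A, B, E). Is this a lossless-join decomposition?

Yes

Chase test. Columns are A, B, C, D, E; row i has aⱼ where attribute j ∈ Ri, else bᵢⱼ.
Initial tableau (one row per fragment):
  row 1: a1 a2 a3 b14 b15
  row 2: a1 a2 a3 a4 b25
  row 3: a1 a2 b33 b34 a5
Rows 1 and 2 agree on B, C; apply B, C→D and equate their D entries.
Rows 1 and 2 agree on A; apply A→E and equate their E entries.
Rows 1 and 3 agree on A; apply A→E and equate their E entries.
Rows 1 and 3 agree on E; apply E→C and equate their C entries.
Rows 1 and 3 agree on B, C; apply B, C→D and equate their D entries.
Row 1 is now all distinguished symbols — the join is lossless.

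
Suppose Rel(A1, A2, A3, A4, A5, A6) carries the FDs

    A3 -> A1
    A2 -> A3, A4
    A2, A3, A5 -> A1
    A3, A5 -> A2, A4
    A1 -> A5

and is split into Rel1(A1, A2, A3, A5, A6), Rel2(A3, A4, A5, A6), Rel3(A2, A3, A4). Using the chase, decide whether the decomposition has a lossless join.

Chase test. Columns are A1, A2, A3, A4, A5, A6; row i has aⱼ where attribute j ∈ Reli, else bᵢⱼ.
Initial tableau (one row per fragment):
  row 1: a1 a2 a3 b14 a5 a6
  row 2: b21 b22 a3 a4 a5 a6
  row 3: b31 a2 a3 a4 b35 b36
Rows 1 and 2 agree on A3; apply A3→A1 and equate their A1 entries.
Rows 1 and 3 agree on A3; apply A3→A1 and equate their A1 entries.
Rows 1 and 3 agree on A2; apply A2→A3, A4 and equate their A3, A4 entries.
Rows 1 and 2 agree on A3, A5; apply A3, A5→A2, A4 and equate their A2, A4 entries.
Rows 1 and 3 agree on A1; apply A1→A5 and equate their A5 entries.
Row 1 is now all distinguished symbols — the join is lossless.

Yes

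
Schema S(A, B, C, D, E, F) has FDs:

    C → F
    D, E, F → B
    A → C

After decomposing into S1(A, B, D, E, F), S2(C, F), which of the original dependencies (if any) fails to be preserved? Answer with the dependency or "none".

A → C

Check A → C: no single fragment contains all of {A, C}, and the restricted closure of {A} across the fragments never reaches {C}.
C → F is preserved.
D, E, F → B is preserved.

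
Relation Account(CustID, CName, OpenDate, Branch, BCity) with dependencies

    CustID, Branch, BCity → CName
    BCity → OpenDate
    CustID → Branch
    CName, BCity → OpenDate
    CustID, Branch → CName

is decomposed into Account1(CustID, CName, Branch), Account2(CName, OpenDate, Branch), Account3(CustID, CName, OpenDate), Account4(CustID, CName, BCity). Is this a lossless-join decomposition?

Chase test. Columns are CustID, CName, OpenDate, Branch, BCity; row i has aⱼ where attribute j ∈ Accounti, else bᵢⱼ.
Initial tableau (one row per fragment):
  row 1: a1 a2 b13 a4 b15
  row 2: b21 a2 a3 a4 b25
  row 3: a1 a2 a3 b34 b35
  row 4: a1 a2 b43 b44 a5
Rows 1 and 3 agree on CustID; apply CustID→Branch and equate their Branch entries.
Rows 1 and 4 agree on CustID; apply CustID→Branch and equate their Branch entries.
No row becomes fully distinguished — the join is lossy.

No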